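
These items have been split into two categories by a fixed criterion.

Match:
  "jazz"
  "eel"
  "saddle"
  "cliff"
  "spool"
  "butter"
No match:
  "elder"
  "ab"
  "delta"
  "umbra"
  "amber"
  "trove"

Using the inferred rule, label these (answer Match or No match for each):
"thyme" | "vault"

No match, No match

Comparing the two groups points to one rule — has a double letter.
No match: "thyme", since no doubled letter. No match: "vault", since no doubled letter.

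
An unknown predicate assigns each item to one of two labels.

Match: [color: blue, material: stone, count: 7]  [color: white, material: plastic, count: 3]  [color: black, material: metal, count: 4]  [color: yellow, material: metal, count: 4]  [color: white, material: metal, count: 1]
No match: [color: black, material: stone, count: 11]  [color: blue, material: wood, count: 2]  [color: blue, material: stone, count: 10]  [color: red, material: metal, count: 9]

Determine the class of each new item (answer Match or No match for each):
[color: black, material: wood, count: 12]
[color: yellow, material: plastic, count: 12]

No match, No match

The simplest hypothesis consistent with all the labels is: count ≠ 2 AND count ≤ 7.
[color: black, material: wood, count: 12]: No match (count = 12). [color: yellow, material: plastic, count: 12]: No match (count = 12).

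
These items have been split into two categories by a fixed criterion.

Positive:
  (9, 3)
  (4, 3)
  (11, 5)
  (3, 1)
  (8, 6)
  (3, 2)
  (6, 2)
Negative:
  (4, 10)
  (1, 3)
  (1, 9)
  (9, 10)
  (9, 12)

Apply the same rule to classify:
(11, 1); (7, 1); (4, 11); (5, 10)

A rule that fits every label: first > second — true of each 'Positive' example, false of each 'Negative' one.
(11, 1): 11 > 1 — meets the rule, so Positive.
(7, 1): 7 > 1 — meets the rule, so Positive.
(4, 11): 4 < 11 — does not fit, so Negative.
(5, 10): 5 < 10 — does not fit, so Negative.

Positive, Positive, Negative, Negative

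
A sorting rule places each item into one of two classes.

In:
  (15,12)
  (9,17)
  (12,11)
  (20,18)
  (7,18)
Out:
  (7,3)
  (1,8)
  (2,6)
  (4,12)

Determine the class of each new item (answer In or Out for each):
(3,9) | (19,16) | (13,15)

Out, In, In

The pattern is that an item is 'In' exactly when: sum ≥ 23.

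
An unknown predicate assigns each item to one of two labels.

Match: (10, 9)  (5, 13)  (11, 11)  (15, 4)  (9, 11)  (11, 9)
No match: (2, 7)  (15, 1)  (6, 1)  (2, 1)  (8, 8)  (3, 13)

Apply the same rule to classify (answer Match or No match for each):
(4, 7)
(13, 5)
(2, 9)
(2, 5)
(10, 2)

The classifier is using: sum ≥ 18.
(4, 7) → 4+7 = 11 → No match.
(13, 5) → 13+5 = 18 → Match.
(2, 9) → 2+9 = 11 → No match.
(2, 5) → 2+5 = 7 → No match.
(10, 2) → 10+2 = 12 → No match.

No match, Match, No match, No match, No match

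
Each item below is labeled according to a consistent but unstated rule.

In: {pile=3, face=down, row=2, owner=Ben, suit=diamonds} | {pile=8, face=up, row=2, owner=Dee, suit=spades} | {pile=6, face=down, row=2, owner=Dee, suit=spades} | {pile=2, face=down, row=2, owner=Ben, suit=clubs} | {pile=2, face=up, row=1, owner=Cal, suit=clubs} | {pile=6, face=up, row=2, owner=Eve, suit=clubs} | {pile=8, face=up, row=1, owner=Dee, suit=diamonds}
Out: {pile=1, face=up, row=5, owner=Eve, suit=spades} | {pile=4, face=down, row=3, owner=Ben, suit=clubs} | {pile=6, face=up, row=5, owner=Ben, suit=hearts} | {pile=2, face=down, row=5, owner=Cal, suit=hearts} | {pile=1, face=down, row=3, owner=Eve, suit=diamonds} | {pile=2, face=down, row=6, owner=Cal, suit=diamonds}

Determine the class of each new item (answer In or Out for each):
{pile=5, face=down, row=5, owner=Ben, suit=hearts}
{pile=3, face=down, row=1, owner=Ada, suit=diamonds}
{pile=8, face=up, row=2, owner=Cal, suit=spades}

Out, In, In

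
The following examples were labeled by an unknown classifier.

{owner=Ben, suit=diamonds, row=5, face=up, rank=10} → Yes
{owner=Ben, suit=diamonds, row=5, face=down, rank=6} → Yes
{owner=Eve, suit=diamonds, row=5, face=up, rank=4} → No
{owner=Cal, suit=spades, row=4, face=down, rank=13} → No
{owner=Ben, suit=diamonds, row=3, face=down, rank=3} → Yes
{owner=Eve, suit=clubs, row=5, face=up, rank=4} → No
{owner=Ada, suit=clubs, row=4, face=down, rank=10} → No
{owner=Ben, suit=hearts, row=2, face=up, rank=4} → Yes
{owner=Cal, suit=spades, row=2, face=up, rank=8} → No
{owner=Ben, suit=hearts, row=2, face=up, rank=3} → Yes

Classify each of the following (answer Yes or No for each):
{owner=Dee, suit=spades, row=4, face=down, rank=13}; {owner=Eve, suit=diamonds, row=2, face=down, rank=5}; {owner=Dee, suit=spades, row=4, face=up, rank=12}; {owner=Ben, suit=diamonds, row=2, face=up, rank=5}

Comparing the two groups points to one rule — owner is Ben.

No, No, No, Yes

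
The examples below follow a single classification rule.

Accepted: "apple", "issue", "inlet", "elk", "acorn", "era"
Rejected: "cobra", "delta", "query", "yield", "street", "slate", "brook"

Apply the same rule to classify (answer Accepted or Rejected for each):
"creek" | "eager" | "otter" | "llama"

The pattern is that an item is 'Accepted' exactly when: starts with a vowel.

Rejected, Accepted, Accepted, Rejected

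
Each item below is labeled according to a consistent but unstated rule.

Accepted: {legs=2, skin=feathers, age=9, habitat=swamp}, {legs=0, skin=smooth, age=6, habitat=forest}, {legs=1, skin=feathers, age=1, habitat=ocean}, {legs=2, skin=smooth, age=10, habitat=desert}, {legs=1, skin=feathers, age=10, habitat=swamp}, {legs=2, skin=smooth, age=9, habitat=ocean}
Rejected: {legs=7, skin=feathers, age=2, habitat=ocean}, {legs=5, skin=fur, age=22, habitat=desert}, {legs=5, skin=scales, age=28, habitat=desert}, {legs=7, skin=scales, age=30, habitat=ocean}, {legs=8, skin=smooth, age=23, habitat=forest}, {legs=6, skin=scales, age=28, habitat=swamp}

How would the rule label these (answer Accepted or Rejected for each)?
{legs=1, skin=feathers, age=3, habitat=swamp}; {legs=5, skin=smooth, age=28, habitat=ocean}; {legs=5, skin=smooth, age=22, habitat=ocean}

Accepted, Rejected, Rejected

The distinguishing property — legs ≤ 2 — holds for all the 'Accepted' cases and none of the 'Rejected' cases.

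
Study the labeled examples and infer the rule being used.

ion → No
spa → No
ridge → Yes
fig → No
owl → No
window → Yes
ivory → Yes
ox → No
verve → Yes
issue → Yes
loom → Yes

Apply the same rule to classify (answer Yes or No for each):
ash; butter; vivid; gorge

No, Yes, Yes, Yes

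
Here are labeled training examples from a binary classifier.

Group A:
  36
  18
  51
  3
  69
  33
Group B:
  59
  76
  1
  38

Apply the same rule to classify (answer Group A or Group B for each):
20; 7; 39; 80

Group B, Group B, Group A, Group B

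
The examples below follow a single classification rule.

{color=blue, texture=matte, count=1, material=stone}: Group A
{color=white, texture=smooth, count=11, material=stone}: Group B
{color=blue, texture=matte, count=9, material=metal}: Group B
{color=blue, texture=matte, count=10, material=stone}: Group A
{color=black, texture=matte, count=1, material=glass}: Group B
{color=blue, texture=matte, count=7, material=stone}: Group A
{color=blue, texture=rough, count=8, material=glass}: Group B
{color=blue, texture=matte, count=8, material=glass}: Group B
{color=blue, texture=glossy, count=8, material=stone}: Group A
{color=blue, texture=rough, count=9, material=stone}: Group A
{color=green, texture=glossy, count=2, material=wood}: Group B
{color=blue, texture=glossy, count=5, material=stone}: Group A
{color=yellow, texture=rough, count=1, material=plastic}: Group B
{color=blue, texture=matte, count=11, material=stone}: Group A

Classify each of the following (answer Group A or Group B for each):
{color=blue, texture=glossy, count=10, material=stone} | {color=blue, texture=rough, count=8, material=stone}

Group A, Group A

All 'Group A' examples share one property — color is blue AND material is stone — and every 'Group B' example lacks it.
Group A: {color=blue, texture=glossy, count=10, material=stone}, since color is blue, material is stone. Group A: {color=blue, texture=rough, count=8, material=stone}, since color is blue, material is stone.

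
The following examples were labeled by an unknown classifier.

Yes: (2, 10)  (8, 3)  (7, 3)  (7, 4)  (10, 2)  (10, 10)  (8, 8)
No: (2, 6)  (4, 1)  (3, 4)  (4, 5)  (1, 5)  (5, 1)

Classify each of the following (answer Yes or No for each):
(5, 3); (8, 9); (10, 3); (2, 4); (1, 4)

No, Yes, Yes, No, No

The simplest hypothesis consistent with all the labels is: sum ≥ 10.
(5, 3) → 5+3 = 8 → No. (8, 9) → 8+9 = 17 → Yes. (10, 3) → 10+3 = 13 → Yes. (2, 4) → 2+4 = 6 → No. (1, 4) → 1+4 = 5 → No.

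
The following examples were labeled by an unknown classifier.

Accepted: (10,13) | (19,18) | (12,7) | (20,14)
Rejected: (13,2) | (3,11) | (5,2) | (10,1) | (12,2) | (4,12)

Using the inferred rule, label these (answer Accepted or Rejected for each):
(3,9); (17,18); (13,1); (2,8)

Rejected, Accepted, Rejected, Rejected

Rule: sum ≥ 19. This holds for each 'Accepted' example and fails for each 'Rejected' one.
(3,9): 3+9 = 12 — does not satisfy this, so Rejected.
(17,18): 17+18 = 35 — matches, so Accepted.
(13,1): 13+1 = 14 — does not satisfy this, so Rejected.
(2,8): 2+8 = 10 — does not satisfy this, so Rejected.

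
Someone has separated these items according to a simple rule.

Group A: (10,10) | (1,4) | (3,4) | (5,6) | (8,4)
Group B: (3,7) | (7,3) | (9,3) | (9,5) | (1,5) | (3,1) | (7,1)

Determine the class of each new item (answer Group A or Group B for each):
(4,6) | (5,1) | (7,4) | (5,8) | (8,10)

Group A, Group B, Group A, Group A, Group A

'Group A' ⟺ second is even.
(4,6) — second 6, hence Group A.
(5,1) — second 1, hence Group B.
(7,4) — second 4, hence Group A.
(5,8) — second 8, hence Group A.
(8,10) — second 10, hence Group A.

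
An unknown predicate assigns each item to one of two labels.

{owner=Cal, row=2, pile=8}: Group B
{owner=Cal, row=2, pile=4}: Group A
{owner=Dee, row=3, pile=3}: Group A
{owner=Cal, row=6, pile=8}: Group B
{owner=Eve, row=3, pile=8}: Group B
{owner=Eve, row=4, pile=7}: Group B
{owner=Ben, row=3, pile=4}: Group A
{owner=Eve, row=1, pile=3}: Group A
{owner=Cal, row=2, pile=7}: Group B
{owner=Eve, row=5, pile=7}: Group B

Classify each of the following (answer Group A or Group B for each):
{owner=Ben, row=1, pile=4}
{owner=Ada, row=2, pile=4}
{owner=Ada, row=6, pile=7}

Group A, Group A, Group B

One predicate separates the groups cleanly: pile ≤ 4.
{owner=Ben, row=1, pile=4} — pile = 4, hence Group A. {owner=Ada, row=2, pile=4} — pile = 4, hence Group A. {owner=Ada, row=6, pile=7} — pile = 7, hence Group B.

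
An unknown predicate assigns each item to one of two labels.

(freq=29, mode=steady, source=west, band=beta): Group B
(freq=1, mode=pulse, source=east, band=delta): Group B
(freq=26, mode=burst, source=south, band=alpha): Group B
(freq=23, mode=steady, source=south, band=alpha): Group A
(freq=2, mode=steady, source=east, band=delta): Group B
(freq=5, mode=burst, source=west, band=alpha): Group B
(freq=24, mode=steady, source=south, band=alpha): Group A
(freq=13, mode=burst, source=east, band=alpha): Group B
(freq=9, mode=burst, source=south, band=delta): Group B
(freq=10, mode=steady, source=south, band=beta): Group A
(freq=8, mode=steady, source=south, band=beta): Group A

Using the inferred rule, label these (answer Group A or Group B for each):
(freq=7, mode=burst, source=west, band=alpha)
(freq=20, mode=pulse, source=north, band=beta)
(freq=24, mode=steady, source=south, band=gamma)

The rule appears to be: mode is steady AND source is south.
(freq=7, mode=burst, source=west, band=alpha): Group B (mode is burst, source is west).
(freq=20, mode=pulse, source=north, band=beta): Group B (mode is pulse, source is north).
(freq=24, mode=steady, source=south, band=gamma): Group A (mode is steady, source is south).

Group B, Group B, Group A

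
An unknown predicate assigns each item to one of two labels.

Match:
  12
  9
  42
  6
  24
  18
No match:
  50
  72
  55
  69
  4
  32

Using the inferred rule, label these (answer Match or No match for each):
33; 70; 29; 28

Match, No match, No match, No match

Every 'Match' example satisfies: multiple of 3 AND at most 42. None of the 'No match' examples do.
33: 33 = 3·11, 33 ≤ 42, satisfies this → Match. 70: 70 = 3·23 + 1, 70 > 42, fails this test → No match. 29: 29 = 3·9 + 2, 29 ≤ 42, fails this test → No match. 28: 28 = 3·9 + 1, 28 ≤ 42, fails this test → No match.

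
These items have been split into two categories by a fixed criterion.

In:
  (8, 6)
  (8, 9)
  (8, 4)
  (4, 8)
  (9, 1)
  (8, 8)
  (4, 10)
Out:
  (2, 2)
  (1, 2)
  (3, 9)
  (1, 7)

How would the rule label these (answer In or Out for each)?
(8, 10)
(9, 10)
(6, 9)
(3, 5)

In, In, In, Out

A rule that fits every label: first ≥ 4 — true of each 'In' example, false of each 'Out' one.
In: (8, 10), since first 8. In: (9, 10), since first 9. In: (6, 9), since first 6. Out: (3, 5), since first 3.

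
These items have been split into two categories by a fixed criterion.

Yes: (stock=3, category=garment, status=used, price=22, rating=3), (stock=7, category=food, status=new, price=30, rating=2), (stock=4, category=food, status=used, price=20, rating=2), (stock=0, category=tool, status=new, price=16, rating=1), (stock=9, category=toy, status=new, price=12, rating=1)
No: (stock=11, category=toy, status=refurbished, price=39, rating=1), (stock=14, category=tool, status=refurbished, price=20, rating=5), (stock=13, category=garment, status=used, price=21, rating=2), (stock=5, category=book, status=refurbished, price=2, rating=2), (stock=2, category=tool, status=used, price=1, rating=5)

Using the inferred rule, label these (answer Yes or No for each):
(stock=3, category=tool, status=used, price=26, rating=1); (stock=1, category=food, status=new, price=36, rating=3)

Yes, Yes

The rule appears to be: price ≥ 12 AND stock ≤ 9.
(stock=3, category=tool, status=used, price=26, rating=1): price = 26, stock = 3 — passes, so Yes. (stock=1, category=food, status=new, price=36, rating=3): price = 36, stock = 1 — passes, so Yes.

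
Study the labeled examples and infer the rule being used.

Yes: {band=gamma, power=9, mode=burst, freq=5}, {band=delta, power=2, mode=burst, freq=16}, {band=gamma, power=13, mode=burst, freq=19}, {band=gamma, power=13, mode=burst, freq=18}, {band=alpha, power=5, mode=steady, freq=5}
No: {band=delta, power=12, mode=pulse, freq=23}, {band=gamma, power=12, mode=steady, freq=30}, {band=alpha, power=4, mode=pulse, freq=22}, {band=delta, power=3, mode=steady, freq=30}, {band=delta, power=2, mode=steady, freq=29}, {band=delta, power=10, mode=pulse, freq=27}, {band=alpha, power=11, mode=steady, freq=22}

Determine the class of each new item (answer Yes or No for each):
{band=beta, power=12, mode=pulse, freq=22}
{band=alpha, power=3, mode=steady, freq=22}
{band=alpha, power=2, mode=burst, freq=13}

No, No, Yes

The distinguishing property — freq ≤ 19 — holds for all the 'Yes' cases and none of the 'No' cases.
No: {band=beta, power=12, mode=pulse, freq=22}, since freq = 22. No: {band=alpha, power=3, mode=steady, freq=22}, since freq = 22. Yes: {band=alpha, power=2, mode=burst, freq=13}, since freq = 13.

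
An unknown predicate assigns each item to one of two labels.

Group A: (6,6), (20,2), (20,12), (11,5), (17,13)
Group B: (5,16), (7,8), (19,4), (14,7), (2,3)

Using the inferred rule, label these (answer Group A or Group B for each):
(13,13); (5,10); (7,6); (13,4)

A rule that fits every label: sum is even — true of each 'Group A' example, false of each 'Group B' one.
(13,13) → 13+13 = 26 → Group A. (5,10) → 5+10 = 15 → Group B. (7,6) → 7+6 = 13 → Group B. (13,4) → 13+4 = 17 → Group B.

Group A, Group B, Group B, Group B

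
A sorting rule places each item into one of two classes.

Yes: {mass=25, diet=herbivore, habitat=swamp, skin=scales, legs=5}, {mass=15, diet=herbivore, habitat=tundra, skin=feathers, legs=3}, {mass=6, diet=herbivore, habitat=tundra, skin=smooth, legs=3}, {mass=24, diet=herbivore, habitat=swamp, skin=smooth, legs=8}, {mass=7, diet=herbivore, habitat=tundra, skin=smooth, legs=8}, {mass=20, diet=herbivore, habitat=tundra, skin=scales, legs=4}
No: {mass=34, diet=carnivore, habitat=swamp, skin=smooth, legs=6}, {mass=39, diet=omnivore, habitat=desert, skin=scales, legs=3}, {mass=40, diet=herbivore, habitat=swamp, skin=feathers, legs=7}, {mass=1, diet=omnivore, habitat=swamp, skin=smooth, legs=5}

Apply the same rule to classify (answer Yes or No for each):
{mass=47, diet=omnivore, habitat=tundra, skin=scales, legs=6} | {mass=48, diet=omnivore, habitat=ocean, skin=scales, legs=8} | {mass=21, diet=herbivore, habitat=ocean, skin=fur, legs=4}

No, No, Yes

The distinguishing property — diet is herbivore AND mass ≤ 25 — holds for all the 'Yes' cases and none of the 'No' cases.
{mass=47, diet=omnivore, habitat=tundra, skin=scales, legs=6} — diet is omnivore, mass = 47, hence No.
{mass=48, diet=omnivore, habitat=ocean, skin=scales, legs=8} — diet is omnivore, mass = 48, hence No.
{mass=21, diet=herbivore, habitat=ocean, skin=fur, legs=4} — diet is herbivore, mass = 21, hence Yes.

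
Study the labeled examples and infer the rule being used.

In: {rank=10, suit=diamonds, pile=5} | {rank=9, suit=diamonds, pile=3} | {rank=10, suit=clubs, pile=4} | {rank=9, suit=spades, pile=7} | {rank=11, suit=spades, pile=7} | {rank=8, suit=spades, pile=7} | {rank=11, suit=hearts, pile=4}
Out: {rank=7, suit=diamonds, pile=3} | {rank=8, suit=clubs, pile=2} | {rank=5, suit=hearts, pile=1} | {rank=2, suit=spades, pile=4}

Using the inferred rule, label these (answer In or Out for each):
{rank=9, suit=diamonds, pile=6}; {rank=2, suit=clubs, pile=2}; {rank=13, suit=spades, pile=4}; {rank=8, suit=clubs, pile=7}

In, Out, In, In

The rule appears to be: pile ≥ 3 AND rank ≥ 8.
{rank=9, suit=diamonds, pile=6} — pile = 6, rank = 9, hence In.
{rank=2, suit=clubs, pile=2} — pile = 2, rank = 2, hence Out.
{rank=13, suit=spades, pile=4} — pile = 4, rank = 13, hence In.
{rank=8, suit=clubs, pile=7} — pile = 7, rank = 8, hence In.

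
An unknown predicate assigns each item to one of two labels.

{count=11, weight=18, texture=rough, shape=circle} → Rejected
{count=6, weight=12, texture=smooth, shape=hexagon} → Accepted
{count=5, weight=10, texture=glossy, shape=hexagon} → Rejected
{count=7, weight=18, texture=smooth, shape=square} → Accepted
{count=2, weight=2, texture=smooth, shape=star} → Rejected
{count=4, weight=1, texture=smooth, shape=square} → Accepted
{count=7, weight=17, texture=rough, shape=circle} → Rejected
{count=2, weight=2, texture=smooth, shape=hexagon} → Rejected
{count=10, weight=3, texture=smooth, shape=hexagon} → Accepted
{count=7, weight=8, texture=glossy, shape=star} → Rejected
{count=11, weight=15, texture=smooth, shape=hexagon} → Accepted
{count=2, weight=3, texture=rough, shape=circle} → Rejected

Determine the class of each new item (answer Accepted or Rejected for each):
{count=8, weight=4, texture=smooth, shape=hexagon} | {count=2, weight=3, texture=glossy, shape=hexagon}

The pattern is that an item is 'Accepted' exactly when: texture is smooth AND count ≥ 4.
{count=8, weight=4, texture=smooth, shape=hexagon}: texture is smooth, count = 8 — checks out, so Accepted. {count=2, weight=3, texture=glossy, shape=hexagon}: texture is glossy, count = 2 — does not fit, so Rejected.

Accepted, Rejected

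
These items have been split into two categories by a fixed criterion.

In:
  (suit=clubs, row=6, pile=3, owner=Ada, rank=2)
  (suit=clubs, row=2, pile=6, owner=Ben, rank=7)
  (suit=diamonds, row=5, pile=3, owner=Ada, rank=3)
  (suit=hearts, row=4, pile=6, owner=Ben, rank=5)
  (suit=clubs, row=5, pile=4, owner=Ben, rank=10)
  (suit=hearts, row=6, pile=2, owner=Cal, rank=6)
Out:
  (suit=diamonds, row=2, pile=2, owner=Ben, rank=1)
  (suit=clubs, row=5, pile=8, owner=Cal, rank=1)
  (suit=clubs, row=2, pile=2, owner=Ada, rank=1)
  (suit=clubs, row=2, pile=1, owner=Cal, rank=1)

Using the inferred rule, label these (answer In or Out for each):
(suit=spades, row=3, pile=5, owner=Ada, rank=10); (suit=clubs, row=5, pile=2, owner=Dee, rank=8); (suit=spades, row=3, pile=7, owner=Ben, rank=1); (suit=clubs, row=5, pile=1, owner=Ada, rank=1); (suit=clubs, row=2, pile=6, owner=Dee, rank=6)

The pattern is that an item is 'In' exactly when: rank ≥ 2.
(suit=spades, row=3, pile=5, owner=Ada, rank=10): rank = 10 — fits, so In.
(suit=clubs, row=5, pile=2, owner=Dee, rank=8): rank = 8 — fits, so In.
(suit=spades, row=3, pile=7, owner=Ben, rank=1): rank = 1 — lacks this property, so Out.
(suit=clubs, row=5, pile=1, owner=Ada, rank=1): rank = 1 — lacks this property, so Out.
(suit=clubs, row=2, pile=6, owner=Dee, rank=6): rank = 6 — fits, so In.

In, In, Out, Out, In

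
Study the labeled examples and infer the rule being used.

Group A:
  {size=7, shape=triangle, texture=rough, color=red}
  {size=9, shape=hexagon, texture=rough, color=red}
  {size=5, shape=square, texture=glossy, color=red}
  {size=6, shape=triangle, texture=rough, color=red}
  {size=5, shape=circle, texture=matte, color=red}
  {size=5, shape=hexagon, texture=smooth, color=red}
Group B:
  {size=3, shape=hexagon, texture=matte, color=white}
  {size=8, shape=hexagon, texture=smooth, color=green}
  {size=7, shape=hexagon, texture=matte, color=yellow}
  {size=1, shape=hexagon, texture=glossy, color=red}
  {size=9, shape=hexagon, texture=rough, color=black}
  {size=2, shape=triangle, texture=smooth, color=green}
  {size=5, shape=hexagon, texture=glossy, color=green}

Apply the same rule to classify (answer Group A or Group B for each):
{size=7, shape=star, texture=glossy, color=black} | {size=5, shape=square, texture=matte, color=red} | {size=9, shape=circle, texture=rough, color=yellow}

The simplest hypothesis consistent with all the labels is: color is red AND size ≥ 2.
{size=7, shape=star, texture=glossy, color=black} — color is black, size = 7, hence Group B. {size=5, shape=square, texture=matte, color=red} — color is red, size = 5, hence Group A. {size=9, shape=circle, texture=rough, color=yellow} — color is yellow, size = 9, hence Group B.

Group B, Group A, Group B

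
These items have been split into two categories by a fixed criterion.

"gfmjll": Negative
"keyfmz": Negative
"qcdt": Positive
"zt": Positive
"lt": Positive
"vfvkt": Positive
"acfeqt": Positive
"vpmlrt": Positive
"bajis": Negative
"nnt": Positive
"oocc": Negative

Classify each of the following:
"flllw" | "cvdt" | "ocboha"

Negative, Positive, Negative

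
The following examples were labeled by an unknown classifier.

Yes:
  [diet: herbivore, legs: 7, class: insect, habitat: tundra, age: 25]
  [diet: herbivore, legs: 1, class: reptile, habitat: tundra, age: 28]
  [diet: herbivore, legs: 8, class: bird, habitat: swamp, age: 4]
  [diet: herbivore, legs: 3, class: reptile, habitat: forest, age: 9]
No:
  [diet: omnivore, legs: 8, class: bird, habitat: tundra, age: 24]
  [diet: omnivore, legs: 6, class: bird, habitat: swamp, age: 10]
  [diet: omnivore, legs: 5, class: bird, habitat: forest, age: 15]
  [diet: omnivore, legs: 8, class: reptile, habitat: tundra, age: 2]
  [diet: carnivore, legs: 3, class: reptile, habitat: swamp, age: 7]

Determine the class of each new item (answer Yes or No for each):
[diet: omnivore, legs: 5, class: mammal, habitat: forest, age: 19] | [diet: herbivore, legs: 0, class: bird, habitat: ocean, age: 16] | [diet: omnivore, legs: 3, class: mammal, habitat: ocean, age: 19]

Looking at the examples, the only property every 'Yes' case has and every 'No' case lacks is: diet is herbivore.
[diet: omnivore, legs: 5, class: mammal, habitat: forest, age: 19]: diet is omnivore, does not satisfy this → No. [diet: herbivore, legs: 0, class: bird, habitat: ocean, age: 16]: diet is herbivore, matches → Yes. [diet: omnivore, legs: 3, class: mammal, habitat: ocean, age: 19]: diet is omnivore, does not satisfy this → No.

No, Yes, No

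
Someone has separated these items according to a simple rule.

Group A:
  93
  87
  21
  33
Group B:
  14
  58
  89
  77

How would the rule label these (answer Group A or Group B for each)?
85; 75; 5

Group B, Group A, Group B

The classifier is using: multiple of 3.
85: 85 = 3·28 + 1, doesn't qualify → Group B.
75: 75 = 3·25, fits → Group A.
5: 5 = 3·1 + 2, doesn't qualify → Group B.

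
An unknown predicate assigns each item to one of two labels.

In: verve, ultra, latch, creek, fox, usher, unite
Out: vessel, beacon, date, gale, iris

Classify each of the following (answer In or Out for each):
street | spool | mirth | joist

Out, In, In, In

Every 'In' example satisfies: odd length. None of the 'Out' examples do.
street → length 6 → Out. spool → length 5 → In. mirth → length 5 → In. joist → length 5 → In.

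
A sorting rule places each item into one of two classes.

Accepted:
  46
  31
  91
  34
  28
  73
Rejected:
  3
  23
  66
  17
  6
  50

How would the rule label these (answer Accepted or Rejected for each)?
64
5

Accepted, Rejected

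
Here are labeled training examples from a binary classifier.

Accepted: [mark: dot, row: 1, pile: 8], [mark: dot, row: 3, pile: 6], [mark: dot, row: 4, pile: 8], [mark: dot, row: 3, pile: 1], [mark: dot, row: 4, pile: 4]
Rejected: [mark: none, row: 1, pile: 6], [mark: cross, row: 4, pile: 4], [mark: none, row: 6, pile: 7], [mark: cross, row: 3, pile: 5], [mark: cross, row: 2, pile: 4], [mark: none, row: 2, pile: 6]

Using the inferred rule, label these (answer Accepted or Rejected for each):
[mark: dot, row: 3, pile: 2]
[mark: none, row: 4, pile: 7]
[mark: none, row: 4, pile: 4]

Accepted, Rejected, Rejected

A rule that fits every label: mark is dot — true of each 'Accepted' example, false of each 'Rejected' one.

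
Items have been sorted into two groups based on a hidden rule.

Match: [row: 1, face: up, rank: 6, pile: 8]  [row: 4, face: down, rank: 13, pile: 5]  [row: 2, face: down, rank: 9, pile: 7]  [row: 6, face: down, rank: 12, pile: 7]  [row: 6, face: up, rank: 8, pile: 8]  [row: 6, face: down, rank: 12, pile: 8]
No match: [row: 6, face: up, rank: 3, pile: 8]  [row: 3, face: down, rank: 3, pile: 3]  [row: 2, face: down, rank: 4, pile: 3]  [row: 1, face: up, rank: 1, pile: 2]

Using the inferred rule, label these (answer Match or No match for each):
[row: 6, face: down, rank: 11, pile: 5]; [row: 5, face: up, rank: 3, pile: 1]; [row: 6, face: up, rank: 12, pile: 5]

Match, No match, Match

The distinguishing property — rank ≥ 6 — holds for all the 'Match' cases and none of the 'No match' cases.
[row: 6, face: down, rank: 11, pile: 5]: rank = 11, meets the rule → Match.
[row: 5, face: up, rank: 3, pile: 1]: rank = 3, fails the rule → No match.
[row: 6, face: up, rank: 12, pile: 5]: rank = 12, meets the rule → Match.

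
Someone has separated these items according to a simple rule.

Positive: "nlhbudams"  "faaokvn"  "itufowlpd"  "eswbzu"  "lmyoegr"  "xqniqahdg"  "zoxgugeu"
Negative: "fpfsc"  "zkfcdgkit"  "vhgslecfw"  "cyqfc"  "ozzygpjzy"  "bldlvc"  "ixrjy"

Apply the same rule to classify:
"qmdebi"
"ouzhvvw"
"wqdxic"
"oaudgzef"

The distinguishing property — has ≥ 2 vowels — holds for all the 'Positive' cases and none of the 'Negative' cases.
"qmdebi": 2 vowels, has this property → Positive.
"ouzhvvw": 2 vowels, has this property → Positive.
"wqdxic": 1 vowel, doesn't match → Negative.
"oaudgzef": 4 vowels, has this property → Positive.

Positive, Positive, Negative, Positive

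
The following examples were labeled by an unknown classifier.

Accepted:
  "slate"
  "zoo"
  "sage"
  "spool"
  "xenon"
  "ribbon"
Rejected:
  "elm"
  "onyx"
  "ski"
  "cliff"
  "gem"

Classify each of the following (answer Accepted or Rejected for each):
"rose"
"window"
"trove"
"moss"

The simplest hypothesis consistent with all the labels is: has ≥ 2 vowels.
"rose": 2 vowels, checks out → Accepted. "window": 2 vowels, checks out → Accepted. "trove": 2 vowels, checks out → Accepted. "moss": 1 vowel, doesn't match → Rejected.

Accepted, Accepted, Accepted, Rejected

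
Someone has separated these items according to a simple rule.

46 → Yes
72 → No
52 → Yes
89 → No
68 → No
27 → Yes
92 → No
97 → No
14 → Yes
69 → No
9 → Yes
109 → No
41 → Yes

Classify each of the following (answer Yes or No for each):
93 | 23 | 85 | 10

No, Yes, No, Yes

The rule appears to be: at most 52.
93: 93 > 52, fails the rule → No.
23: 23 ≤ 52, satisfies this → Yes.
85: 85 > 52, fails the rule → No.
10: 10 ≤ 52, satisfies this → Yes.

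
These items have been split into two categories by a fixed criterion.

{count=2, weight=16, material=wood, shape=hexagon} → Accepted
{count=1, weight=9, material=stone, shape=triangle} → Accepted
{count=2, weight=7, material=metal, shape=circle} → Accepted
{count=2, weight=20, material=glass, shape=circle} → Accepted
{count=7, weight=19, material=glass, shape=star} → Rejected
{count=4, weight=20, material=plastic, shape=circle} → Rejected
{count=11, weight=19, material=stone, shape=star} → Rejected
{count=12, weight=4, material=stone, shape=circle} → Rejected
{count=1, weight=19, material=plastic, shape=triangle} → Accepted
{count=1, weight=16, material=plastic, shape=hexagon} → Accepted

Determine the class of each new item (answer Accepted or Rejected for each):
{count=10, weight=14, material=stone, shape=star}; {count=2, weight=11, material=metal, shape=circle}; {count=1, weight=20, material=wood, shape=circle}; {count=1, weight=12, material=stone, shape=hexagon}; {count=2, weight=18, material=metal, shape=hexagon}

Rejected, Accepted, Accepted, Accepted, Accepted

The common property of the 'Accepted' items is: count ≤ 2. No 'Rejected' item has it.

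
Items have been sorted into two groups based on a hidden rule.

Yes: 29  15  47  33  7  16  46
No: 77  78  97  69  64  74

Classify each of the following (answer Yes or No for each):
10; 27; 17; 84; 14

Yes, Yes, Yes, No, Yes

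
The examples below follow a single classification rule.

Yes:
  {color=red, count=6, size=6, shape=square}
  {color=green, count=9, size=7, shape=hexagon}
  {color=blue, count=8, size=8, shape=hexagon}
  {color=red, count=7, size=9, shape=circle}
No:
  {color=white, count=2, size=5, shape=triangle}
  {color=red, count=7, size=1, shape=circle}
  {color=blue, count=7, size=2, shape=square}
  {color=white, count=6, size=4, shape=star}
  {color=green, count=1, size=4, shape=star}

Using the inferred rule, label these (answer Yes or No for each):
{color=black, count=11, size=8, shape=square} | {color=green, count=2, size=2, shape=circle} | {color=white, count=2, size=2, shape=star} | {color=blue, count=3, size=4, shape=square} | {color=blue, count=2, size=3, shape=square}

Yes, No, No, No, No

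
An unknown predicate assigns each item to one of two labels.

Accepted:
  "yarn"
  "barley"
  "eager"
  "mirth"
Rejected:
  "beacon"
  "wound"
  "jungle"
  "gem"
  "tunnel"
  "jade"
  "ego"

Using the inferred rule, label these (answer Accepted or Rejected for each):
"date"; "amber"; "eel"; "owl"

Comparing the two groups points to one rule — contains 'r'.
"date" → no 'r' → Rejected.
"amber" → has 'r' → Accepted.
"eel" → no 'r' → Rejected.
"owl" → no 'r' → Rejected.

Rejected, Accepted, Rejected, Rejected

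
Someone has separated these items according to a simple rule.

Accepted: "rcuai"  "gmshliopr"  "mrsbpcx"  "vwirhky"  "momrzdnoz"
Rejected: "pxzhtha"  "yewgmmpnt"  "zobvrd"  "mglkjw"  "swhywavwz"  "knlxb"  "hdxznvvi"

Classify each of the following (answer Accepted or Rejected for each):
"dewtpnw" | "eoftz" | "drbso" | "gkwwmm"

Every 'Accepted' example satisfies: odd length AND contains 'r'. None of the 'Rejected' examples do.

Rejected, Rejected, Accepted, Rejected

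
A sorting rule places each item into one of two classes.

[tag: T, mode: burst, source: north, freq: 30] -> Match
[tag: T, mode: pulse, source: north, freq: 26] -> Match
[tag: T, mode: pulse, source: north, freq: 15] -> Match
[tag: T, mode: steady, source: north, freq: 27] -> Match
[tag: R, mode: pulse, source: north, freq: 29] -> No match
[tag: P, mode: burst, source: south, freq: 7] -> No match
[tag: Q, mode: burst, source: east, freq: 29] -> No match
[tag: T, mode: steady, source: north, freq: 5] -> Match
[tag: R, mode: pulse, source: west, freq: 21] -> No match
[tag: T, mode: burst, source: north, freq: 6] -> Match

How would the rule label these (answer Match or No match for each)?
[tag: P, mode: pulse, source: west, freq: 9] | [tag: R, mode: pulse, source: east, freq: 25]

No match, No match

Looking at the examples, the only property every 'Match' case has and every 'No match' case lacks is: tag is T.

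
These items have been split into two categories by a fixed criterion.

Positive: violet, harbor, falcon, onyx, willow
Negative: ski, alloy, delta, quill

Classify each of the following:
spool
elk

Negative, Negative

Checking candidate rules against both groups, what survives is: even length.
spool — length 5, hence Negative.
elk — length 3, hence Negative.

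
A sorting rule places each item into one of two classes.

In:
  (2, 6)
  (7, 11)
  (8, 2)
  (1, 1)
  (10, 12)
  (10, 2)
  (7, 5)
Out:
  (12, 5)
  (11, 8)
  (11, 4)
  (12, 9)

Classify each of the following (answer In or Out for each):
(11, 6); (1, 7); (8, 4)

Out, In, In

A rule that fits every label: sum is even — true of each 'In' example, false of each 'Out' one.
(11, 6): 11+6 = 17 — does not pass, so Out. (1, 7): 1+7 = 8 — qualifies, so In. (8, 4): 8+4 = 12 — qualifies, so In.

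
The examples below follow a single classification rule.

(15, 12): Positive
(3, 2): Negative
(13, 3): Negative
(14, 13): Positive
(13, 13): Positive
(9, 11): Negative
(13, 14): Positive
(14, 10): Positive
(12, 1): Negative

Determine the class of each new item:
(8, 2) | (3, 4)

A rule that fits every label: sum ≥ 24 — true of each 'Positive' example, false of each 'Negative' one.

Negative, Negative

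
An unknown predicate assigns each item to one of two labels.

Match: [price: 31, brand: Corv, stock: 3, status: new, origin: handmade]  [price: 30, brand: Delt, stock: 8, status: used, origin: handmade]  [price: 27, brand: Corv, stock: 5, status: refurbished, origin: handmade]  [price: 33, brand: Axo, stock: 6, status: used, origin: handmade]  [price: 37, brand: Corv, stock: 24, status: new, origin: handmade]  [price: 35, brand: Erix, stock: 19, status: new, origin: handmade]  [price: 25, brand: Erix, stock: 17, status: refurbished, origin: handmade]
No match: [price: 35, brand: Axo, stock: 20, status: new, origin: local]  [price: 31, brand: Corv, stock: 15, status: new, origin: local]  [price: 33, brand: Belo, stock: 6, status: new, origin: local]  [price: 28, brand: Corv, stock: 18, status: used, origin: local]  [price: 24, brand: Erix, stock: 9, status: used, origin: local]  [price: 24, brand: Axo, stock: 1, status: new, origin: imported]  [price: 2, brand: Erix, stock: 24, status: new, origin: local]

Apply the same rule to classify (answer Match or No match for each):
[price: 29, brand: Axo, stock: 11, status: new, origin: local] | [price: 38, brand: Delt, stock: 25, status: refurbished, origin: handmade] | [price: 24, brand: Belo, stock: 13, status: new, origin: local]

All 'Match' examples share one property — origin is handmade — and every 'No match' example lacks it.

No match, Match, No match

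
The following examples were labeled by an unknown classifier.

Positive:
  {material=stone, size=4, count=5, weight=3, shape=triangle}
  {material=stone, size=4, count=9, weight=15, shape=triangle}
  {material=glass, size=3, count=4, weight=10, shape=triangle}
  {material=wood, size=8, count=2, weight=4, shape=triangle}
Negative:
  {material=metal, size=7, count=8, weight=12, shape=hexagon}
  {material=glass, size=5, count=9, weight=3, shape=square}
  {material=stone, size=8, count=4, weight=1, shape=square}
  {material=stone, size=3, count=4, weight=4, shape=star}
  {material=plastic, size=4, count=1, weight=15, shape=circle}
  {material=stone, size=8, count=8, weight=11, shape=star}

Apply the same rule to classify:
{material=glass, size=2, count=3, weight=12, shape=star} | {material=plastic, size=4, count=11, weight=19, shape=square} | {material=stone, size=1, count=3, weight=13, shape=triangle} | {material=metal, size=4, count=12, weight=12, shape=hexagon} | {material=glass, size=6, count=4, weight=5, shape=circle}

The distinguishing property — shape is triangle — holds for all the 'Positive' cases and none of the 'Negative' cases.
{material=glass, size=2, count=3, weight=12, shape=star}: Negative (shape is star). {material=plastic, size=4, count=11, weight=19, shape=square}: Negative (shape is square). {material=stone, size=1, count=3, weight=13, shape=triangle}: Positive (shape is triangle). {material=metal, size=4, count=12, weight=12, shape=hexagon}: Negative (shape is hexagon). {material=glass, size=6, count=4, weight=5, shape=circle}: Negative (shape is circle).

Negative, Negative, Positive, Negative, Negative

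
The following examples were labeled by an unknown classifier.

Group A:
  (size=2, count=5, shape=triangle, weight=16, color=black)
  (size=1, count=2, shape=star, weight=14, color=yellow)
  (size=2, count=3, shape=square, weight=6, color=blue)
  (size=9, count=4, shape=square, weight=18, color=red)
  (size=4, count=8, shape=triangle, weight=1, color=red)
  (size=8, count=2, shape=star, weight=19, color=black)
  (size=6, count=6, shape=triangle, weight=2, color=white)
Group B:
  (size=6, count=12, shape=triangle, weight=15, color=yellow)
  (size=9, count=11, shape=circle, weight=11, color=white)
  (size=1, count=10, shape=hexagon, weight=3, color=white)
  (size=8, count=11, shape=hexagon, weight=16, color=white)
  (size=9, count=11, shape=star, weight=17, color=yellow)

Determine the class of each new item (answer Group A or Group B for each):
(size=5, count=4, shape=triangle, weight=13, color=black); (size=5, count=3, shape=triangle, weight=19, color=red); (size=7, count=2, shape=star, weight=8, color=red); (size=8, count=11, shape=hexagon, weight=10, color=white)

Group A, Group A, Group A, Group B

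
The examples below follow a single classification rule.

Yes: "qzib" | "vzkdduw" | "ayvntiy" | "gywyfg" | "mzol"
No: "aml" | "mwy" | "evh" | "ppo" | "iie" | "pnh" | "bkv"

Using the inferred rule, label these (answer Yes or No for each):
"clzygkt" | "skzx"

Yes, Yes

One predicate separates the groups cleanly: length ≥ 4.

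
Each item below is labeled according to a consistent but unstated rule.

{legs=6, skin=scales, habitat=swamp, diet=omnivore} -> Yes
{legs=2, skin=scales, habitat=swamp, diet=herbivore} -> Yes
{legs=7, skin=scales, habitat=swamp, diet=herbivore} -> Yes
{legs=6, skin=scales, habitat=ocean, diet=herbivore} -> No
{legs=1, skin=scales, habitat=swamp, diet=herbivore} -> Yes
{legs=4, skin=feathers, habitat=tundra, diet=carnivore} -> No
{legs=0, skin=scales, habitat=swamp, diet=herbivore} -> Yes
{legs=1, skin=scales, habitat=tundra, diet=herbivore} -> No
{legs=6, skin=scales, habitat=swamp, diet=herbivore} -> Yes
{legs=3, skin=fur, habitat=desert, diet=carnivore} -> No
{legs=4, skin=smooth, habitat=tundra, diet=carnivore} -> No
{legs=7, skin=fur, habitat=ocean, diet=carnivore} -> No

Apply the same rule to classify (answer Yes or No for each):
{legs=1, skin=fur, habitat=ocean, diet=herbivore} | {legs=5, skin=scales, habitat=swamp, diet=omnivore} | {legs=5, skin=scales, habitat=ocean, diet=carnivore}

No, Yes, No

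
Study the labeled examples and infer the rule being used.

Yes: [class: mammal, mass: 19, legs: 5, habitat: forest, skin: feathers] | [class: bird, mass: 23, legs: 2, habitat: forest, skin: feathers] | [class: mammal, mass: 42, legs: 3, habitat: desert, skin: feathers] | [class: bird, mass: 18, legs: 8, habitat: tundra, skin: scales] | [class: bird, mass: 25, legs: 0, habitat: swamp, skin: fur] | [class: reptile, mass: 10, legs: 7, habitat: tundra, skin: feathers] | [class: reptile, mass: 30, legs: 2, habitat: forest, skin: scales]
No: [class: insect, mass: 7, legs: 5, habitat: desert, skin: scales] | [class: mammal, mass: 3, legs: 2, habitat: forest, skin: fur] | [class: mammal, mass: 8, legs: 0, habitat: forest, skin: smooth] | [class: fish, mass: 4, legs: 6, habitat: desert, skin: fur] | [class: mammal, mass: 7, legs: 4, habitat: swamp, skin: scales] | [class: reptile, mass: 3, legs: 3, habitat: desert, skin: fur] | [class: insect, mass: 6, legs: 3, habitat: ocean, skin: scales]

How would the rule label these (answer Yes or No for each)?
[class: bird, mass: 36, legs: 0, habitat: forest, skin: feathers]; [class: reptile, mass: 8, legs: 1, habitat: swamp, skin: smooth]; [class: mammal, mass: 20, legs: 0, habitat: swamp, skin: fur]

One predicate separates the groups cleanly: mass ≥ 10.
Yes: [class: bird, mass: 36, legs: 0, habitat: forest, skin: feathers], since mass = 36.
No: [class: reptile, mass: 8, legs: 1, habitat: swamp, skin: smooth], since mass = 8.
Yes: [class: mammal, mass: 20, legs: 0, habitat: swamp, skin: fur], since mass = 20.

Yes, No, Yes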